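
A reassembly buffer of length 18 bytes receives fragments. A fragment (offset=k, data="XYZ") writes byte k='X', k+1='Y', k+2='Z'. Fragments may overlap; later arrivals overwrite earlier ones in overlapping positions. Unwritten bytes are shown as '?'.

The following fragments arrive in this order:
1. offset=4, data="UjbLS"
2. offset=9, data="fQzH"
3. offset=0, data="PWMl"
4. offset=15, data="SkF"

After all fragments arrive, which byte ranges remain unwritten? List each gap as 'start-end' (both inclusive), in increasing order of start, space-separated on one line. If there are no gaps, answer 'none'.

Fragment 1: offset=4 len=5
Fragment 2: offset=9 len=4
Fragment 3: offset=0 len=4
Fragment 4: offset=15 len=3
Gaps: 13-14

Answer: 13-14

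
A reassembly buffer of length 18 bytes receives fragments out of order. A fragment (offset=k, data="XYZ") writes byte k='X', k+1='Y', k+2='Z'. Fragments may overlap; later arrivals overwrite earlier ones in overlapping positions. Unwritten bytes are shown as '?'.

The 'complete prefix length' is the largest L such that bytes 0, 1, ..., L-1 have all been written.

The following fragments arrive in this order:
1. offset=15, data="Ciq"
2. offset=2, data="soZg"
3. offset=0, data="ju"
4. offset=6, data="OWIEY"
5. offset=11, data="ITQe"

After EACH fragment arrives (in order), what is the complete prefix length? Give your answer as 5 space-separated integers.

Answer: 0 0 6 11 18

Derivation:
Fragment 1: offset=15 data="Ciq" -> buffer=???????????????Ciq -> prefix_len=0
Fragment 2: offset=2 data="soZg" -> buffer=??soZg?????????Ciq -> prefix_len=0
Fragment 3: offset=0 data="ju" -> buffer=jusoZg?????????Ciq -> prefix_len=6
Fragment 4: offset=6 data="OWIEY" -> buffer=jusoZgOWIEY????Ciq -> prefix_len=11
Fragment 5: offset=11 data="ITQe" -> buffer=jusoZgOWIEYITQeCiq -> prefix_len=18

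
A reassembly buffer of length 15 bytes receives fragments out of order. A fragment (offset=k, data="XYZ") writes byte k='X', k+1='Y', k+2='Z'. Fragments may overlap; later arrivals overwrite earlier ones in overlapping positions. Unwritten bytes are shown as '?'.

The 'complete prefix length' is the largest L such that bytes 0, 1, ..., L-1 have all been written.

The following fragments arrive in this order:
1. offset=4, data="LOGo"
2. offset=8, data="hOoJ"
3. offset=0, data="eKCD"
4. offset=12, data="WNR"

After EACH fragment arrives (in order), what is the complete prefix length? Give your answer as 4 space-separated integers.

Fragment 1: offset=4 data="LOGo" -> buffer=????LOGo??????? -> prefix_len=0
Fragment 2: offset=8 data="hOoJ" -> buffer=????LOGohOoJ??? -> prefix_len=0
Fragment 3: offset=0 data="eKCD" -> buffer=eKCDLOGohOoJ??? -> prefix_len=12
Fragment 4: offset=12 data="WNR" -> buffer=eKCDLOGohOoJWNR -> prefix_len=15

Answer: 0 0 12 15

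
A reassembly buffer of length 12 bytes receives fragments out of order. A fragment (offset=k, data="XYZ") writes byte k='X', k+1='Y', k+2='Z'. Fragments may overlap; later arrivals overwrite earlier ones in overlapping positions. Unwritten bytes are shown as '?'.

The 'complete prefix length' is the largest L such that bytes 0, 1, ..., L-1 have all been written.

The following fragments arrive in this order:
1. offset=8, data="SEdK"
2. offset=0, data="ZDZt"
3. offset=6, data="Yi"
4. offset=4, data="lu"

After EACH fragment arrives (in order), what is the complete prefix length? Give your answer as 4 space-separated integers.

Answer: 0 4 4 12

Derivation:
Fragment 1: offset=8 data="SEdK" -> buffer=????????SEdK -> prefix_len=0
Fragment 2: offset=0 data="ZDZt" -> buffer=ZDZt????SEdK -> prefix_len=4
Fragment 3: offset=6 data="Yi" -> buffer=ZDZt??YiSEdK -> prefix_len=4
Fragment 4: offset=4 data="lu" -> buffer=ZDZtluYiSEdK -> prefix_len=12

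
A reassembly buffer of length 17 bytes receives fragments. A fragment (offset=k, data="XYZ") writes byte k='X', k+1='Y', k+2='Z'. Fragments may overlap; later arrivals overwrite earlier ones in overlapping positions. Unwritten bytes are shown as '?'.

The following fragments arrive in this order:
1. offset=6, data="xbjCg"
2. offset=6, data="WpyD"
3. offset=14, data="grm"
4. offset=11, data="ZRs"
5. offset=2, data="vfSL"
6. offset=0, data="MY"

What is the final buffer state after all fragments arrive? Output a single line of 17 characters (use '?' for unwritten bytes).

Fragment 1: offset=6 data="xbjCg" -> buffer=??????xbjCg??????
Fragment 2: offset=6 data="WpyD" -> buffer=??????WpyDg??????
Fragment 3: offset=14 data="grm" -> buffer=??????WpyDg???grm
Fragment 4: offset=11 data="ZRs" -> buffer=??????WpyDgZRsgrm
Fragment 5: offset=2 data="vfSL" -> buffer=??vfSLWpyDgZRsgrm
Fragment 6: offset=0 data="MY" -> buffer=MYvfSLWpyDgZRsgrm

Answer: MYvfSLWpyDgZRsgrm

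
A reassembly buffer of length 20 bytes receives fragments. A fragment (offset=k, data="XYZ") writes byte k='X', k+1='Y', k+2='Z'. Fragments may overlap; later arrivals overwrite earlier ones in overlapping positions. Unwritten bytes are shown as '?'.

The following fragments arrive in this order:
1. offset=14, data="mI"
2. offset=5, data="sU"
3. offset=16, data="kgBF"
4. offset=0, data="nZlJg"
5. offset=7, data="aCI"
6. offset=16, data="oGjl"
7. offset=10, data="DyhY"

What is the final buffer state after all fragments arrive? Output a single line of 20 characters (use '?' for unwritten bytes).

Fragment 1: offset=14 data="mI" -> buffer=??????????????mI????
Fragment 2: offset=5 data="sU" -> buffer=?????sU???????mI????
Fragment 3: offset=16 data="kgBF" -> buffer=?????sU???????mIkgBF
Fragment 4: offset=0 data="nZlJg" -> buffer=nZlJgsU???????mIkgBF
Fragment 5: offset=7 data="aCI" -> buffer=nZlJgsUaCI????mIkgBF
Fragment 6: offset=16 data="oGjl" -> buffer=nZlJgsUaCI????mIoGjl
Fragment 7: offset=10 data="DyhY" -> buffer=nZlJgsUaCIDyhYmIoGjl

Answer: nZlJgsUaCIDyhYmIoGjl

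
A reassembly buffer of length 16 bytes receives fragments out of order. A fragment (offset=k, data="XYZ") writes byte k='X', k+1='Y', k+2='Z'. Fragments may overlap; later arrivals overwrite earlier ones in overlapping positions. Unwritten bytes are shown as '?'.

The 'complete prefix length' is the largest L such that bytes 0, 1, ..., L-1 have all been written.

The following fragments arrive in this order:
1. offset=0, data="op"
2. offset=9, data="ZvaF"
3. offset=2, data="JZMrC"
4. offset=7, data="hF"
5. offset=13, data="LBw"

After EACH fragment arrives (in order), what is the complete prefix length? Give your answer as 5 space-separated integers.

Fragment 1: offset=0 data="op" -> buffer=op?????????????? -> prefix_len=2
Fragment 2: offset=9 data="ZvaF" -> buffer=op???????ZvaF??? -> prefix_len=2
Fragment 3: offset=2 data="JZMrC" -> buffer=opJZMrC??ZvaF??? -> prefix_len=7
Fragment 4: offset=7 data="hF" -> buffer=opJZMrChFZvaF??? -> prefix_len=13
Fragment 5: offset=13 data="LBw" -> buffer=opJZMrChFZvaFLBw -> prefix_len=16

Answer: 2 2 7 13 16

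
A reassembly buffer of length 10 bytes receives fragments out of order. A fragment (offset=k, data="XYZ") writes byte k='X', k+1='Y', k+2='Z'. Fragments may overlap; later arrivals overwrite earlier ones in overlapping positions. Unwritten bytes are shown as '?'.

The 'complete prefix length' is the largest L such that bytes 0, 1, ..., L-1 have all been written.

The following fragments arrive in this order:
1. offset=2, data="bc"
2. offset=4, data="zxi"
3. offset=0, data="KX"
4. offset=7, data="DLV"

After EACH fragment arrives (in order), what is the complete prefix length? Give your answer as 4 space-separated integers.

Fragment 1: offset=2 data="bc" -> buffer=??bc?????? -> prefix_len=0
Fragment 2: offset=4 data="zxi" -> buffer=??bczxi??? -> prefix_len=0
Fragment 3: offset=0 data="KX" -> buffer=KXbczxi??? -> prefix_len=7
Fragment 4: offset=7 data="DLV" -> buffer=KXbczxiDLV -> prefix_len=10

Answer: 0 0 7 10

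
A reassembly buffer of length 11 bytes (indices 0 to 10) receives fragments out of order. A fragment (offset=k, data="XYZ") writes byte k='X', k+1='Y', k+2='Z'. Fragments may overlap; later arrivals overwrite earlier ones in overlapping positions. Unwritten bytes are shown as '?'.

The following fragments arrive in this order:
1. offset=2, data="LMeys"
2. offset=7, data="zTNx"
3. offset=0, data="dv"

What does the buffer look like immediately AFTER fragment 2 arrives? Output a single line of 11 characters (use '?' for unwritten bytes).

Answer: ??LMeyszTNx

Derivation:
Fragment 1: offset=2 data="LMeys" -> buffer=??LMeys????
Fragment 2: offset=7 data="zTNx" -> buffer=??LMeyszTNx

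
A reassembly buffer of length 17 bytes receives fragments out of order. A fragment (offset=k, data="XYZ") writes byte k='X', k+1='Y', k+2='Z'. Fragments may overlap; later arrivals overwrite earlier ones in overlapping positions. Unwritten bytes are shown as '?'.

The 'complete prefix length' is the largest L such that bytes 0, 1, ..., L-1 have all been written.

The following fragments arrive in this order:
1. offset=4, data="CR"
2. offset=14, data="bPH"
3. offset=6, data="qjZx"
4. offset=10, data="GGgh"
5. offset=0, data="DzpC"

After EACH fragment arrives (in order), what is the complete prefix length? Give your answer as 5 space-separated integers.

Fragment 1: offset=4 data="CR" -> buffer=????CR??????????? -> prefix_len=0
Fragment 2: offset=14 data="bPH" -> buffer=????CR????????bPH -> prefix_len=0
Fragment 3: offset=6 data="qjZx" -> buffer=????CRqjZx????bPH -> prefix_len=0
Fragment 4: offset=10 data="GGgh" -> buffer=????CRqjZxGGghbPH -> prefix_len=0
Fragment 5: offset=0 data="DzpC" -> buffer=DzpCCRqjZxGGghbPH -> prefix_len=17

Answer: 0 0 0 0 17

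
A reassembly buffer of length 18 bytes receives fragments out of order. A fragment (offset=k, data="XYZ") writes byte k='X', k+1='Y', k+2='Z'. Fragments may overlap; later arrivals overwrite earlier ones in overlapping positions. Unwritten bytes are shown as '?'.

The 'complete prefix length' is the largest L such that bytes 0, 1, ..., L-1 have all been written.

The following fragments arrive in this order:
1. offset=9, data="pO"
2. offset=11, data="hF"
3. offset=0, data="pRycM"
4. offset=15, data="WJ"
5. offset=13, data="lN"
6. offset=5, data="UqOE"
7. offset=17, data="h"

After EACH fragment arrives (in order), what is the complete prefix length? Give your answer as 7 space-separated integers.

Fragment 1: offset=9 data="pO" -> buffer=?????????pO??????? -> prefix_len=0
Fragment 2: offset=11 data="hF" -> buffer=?????????pOhF????? -> prefix_len=0
Fragment 3: offset=0 data="pRycM" -> buffer=pRycM????pOhF????? -> prefix_len=5
Fragment 4: offset=15 data="WJ" -> buffer=pRycM????pOhF??WJ? -> prefix_len=5
Fragment 5: offset=13 data="lN" -> buffer=pRycM????pOhFlNWJ? -> prefix_len=5
Fragment 6: offset=5 data="UqOE" -> buffer=pRycMUqOEpOhFlNWJ? -> prefix_len=17
Fragment 7: offset=17 data="h" -> buffer=pRycMUqOEpOhFlNWJh -> prefix_len=18

Answer: 0 0 5 5 5 17 18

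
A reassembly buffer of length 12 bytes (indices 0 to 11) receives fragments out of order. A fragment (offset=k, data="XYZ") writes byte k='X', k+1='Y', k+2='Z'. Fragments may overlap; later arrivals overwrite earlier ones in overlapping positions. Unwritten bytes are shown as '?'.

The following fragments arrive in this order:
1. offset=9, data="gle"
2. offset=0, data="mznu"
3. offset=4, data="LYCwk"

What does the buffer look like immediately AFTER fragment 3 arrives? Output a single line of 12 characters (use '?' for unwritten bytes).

Answer: mznuLYCwkgle

Derivation:
Fragment 1: offset=9 data="gle" -> buffer=?????????gle
Fragment 2: offset=0 data="mznu" -> buffer=mznu?????gle
Fragment 3: offset=4 data="LYCwk" -> buffer=mznuLYCwkgle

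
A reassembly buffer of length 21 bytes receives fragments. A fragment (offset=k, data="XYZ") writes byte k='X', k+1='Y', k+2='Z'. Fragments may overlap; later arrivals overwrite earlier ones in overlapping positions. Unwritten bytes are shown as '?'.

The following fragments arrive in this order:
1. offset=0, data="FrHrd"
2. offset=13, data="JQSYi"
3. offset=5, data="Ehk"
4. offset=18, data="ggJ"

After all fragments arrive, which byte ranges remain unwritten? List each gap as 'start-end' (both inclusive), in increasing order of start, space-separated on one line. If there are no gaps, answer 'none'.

Fragment 1: offset=0 len=5
Fragment 2: offset=13 len=5
Fragment 3: offset=5 len=3
Fragment 4: offset=18 len=3
Gaps: 8-12

Answer: 8-12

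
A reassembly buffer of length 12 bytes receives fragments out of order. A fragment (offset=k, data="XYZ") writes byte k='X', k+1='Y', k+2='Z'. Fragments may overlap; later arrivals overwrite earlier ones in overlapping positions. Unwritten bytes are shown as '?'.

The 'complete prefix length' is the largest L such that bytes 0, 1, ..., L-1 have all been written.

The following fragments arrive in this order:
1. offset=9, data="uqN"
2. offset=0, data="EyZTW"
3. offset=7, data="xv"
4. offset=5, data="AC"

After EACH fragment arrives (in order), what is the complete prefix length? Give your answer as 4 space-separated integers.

Fragment 1: offset=9 data="uqN" -> buffer=?????????uqN -> prefix_len=0
Fragment 2: offset=0 data="EyZTW" -> buffer=EyZTW????uqN -> prefix_len=5
Fragment 3: offset=7 data="xv" -> buffer=EyZTW??xvuqN -> prefix_len=5
Fragment 4: offset=5 data="AC" -> buffer=EyZTWACxvuqN -> prefix_len=12

Answer: 0 5 5 12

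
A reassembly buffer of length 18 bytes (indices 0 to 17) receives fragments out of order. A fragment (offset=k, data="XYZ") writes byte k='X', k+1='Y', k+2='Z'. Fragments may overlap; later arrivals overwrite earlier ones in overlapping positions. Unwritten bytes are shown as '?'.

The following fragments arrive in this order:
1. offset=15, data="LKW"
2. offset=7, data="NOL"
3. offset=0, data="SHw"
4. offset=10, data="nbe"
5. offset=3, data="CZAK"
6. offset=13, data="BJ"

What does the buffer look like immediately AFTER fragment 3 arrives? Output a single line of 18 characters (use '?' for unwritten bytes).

Answer: SHw????NOL?????LKW

Derivation:
Fragment 1: offset=15 data="LKW" -> buffer=???????????????LKW
Fragment 2: offset=7 data="NOL" -> buffer=???????NOL?????LKW
Fragment 3: offset=0 data="SHw" -> buffer=SHw????NOL?????LKW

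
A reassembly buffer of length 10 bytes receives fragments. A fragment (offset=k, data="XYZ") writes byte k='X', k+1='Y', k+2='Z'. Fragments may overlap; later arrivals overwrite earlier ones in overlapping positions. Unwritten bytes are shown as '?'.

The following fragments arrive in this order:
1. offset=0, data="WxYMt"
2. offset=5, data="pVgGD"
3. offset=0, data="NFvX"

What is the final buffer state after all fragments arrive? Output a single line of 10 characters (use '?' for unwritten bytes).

Answer: NFvXtpVgGD

Derivation:
Fragment 1: offset=0 data="WxYMt" -> buffer=WxYMt?????
Fragment 2: offset=5 data="pVgGD" -> buffer=WxYMtpVgGD
Fragment 3: offset=0 data="NFvX" -> buffer=NFvXtpVgGD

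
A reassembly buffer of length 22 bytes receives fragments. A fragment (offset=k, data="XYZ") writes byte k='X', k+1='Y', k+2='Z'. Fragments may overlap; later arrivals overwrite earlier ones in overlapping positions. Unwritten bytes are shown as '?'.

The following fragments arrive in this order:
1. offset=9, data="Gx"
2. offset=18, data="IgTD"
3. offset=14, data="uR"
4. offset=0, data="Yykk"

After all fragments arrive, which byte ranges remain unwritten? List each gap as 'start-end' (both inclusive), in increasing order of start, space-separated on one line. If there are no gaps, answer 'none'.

Fragment 1: offset=9 len=2
Fragment 2: offset=18 len=4
Fragment 3: offset=14 len=2
Fragment 4: offset=0 len=4
Gaps: 4-8 11-13 16-17

Answer: 4-8 11-13 16-17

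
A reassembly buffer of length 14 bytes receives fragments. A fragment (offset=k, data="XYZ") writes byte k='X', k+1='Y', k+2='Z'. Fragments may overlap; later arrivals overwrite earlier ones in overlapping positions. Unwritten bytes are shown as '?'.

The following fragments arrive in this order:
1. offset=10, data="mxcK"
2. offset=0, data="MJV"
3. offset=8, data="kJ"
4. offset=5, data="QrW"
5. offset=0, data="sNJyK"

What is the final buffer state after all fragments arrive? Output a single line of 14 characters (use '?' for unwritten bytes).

Answer: sNJyKQrWkJmxcK

Derivation:
Fragment 1: offset=10 data="mxcK" -> buffer=??????????mxcK
Fragment 2: offset=0 data="MJV" -> buffer=MJV???????mxcK
Fragment 3: offset=8 data="kJ" -> buffer=MJV?????kJmxcK
Fragment 4: offset=5 data="QrW" -> buffer=MJV??QrWkJmxcK
Fragment 5: offset=0 data="sNJyK" -> buffer=sNJyKQrWkJmxcK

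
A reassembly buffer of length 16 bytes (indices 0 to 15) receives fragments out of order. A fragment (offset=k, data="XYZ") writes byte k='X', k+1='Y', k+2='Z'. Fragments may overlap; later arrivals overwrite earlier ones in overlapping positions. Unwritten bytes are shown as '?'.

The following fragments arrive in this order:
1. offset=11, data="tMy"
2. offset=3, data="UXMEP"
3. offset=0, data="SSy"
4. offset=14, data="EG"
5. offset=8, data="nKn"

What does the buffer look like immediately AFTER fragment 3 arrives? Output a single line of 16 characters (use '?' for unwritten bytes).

Fragment 1: offset=11 data="tMy" -> buffer=???????????tMy??
Fragment 2: offset=3 data="UXMEP" -> buffer=???UXMEP???tMy??
Fragment 3: offset=0 data="SSy" -> buffer=SSyUXMEP???tMy??

Answer: SSyUXMEP???tMy??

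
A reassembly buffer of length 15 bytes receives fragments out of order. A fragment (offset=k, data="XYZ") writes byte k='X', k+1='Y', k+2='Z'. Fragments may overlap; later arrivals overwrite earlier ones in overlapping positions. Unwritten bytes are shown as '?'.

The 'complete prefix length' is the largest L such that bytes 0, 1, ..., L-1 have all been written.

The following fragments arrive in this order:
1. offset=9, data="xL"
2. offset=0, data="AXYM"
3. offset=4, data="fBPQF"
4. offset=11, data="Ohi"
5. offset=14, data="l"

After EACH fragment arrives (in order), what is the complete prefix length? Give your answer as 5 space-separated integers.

Fragment 1: offset=9 data="xL" -> buffer=?????????xL???? -> prefix_len=0
Fragment 2: offset=0 data="AXYM" -> buffer=AXYM?????xL???? -> prefix_len=4
Fragment 3: offset=4 data="fBPQF" -> buffer=AXYMfBPQFxL???? -> prefix_len=11
Fragment 4: offset=11 data="Ohi" -> buffer=AXYMfBPQFxLOhi? -> prefix_len=14
Fragment 5: offset=14 data="l" -> buffer=AXYMfBPQFxLOhil -> prefix_len=15

Answer: 0 4 11 14 15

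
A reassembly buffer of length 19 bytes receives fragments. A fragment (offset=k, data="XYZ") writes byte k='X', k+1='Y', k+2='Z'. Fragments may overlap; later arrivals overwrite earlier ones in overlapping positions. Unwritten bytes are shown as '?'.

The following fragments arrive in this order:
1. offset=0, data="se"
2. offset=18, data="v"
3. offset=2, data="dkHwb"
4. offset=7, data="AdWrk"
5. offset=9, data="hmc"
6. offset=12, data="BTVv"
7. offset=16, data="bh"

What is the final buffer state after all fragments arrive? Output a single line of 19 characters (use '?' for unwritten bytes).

Fragment 1: offset=0 data="se" -> buffer=se?????????????????
Fragment 2: offset=18 data="v" -> buffer=se????????????????v
Fragment 3: offset=2 data="dkHwb" -> buffer=sedkHwb???????????v
Fragment 4: offset=7 data="AdWrk" -> buffer=sedkHwbAdWrk??????v
Fragment 5: offset=9 data="hmc" -> buffer=sedkHwbAdhmc??????v
Fragment 6: offset=12 data="BTVv" -> buffer=sedkHwbAdhmcBTVv??v
Fragment 7: offset=16 data="bh" -> buffer=sedkHwbAdhmcBTVvbhv

Answer: sedkHwbAdhmcBTVvbhv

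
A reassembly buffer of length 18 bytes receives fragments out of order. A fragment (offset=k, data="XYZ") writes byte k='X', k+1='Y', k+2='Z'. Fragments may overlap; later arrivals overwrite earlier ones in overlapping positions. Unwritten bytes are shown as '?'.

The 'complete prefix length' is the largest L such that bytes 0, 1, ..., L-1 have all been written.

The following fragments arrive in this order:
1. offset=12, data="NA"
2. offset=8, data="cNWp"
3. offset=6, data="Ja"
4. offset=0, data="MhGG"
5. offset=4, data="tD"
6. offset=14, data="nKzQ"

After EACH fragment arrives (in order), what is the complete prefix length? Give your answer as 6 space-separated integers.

Fragment 1: offset=12 data="NA" -> buffer=????????????NA???? -> prefix_len=0
Fragment 2: offset=8 data="cNWp" -> buffer=????????cNWpNA???? -> prefix_len=0
Fragment 3: offset=6 data="Ja" -> buffer=??????JacNWpNA???? -> prefix_len=0
Fragment 4: offset=0 data="MhGG" -> buffer=MhGG??JacNWpNA???? -> prefix_len=4
Fragment 5: offset=4 data="tD" -> buffer=MhGGtDJacNWpNA???? -> prefix_len=14
Fragment 6: offset=14 data="nKzQ" -> buffer=MhGGtDJacNWpNAnKzQ -> prefix_len=18

Answer: 0 0 0 4 14 18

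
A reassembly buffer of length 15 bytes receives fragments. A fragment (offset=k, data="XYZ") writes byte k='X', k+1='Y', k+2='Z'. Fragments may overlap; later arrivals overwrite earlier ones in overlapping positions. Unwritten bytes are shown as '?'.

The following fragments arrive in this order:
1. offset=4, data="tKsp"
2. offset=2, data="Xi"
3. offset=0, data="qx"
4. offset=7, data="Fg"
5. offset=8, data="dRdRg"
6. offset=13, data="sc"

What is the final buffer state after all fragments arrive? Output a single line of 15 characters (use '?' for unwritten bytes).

Answer: qxXitKsFdRdRgsc

Derivation:
Fragment 1: offset=4 data="tKsp" -> buffer=????tKsp???????
Fragment 2: offset=2 data="Xi" -> buffer=??XitKsp???????
Fragment 3: offset=0 data="qx" -> buffer=qxXitKsp???????
Fragment 4: offset=7 data="Fg" -> buffer=qxXitKsFg??????
Fragment 5: offset=8 data="dRdRg" -> buffer=qxXitKsFdRdRg??
Fragment 6: offset=13 data="sc" -> buffer=qxXitKsFdRdRgsc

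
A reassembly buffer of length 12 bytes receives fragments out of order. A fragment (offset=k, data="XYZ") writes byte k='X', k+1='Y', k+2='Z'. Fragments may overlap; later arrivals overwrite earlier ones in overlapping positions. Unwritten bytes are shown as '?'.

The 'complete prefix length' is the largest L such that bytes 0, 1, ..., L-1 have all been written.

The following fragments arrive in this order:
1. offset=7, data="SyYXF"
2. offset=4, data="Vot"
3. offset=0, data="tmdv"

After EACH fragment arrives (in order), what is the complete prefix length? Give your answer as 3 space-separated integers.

Answer: 0 0 12

Derivation:
Fragment 1: offset=7 data="SyYXF" -> buffer=???????SyYXF -> prefix_len=0
Fragment 2: offset=4 data="Vot" -> buffer=????VotSyYXF -> prefix_len=0
Fragment 3: offset=0 data="tmdv" -> buffer=tmdvVotSyYXF -> prefix_len=12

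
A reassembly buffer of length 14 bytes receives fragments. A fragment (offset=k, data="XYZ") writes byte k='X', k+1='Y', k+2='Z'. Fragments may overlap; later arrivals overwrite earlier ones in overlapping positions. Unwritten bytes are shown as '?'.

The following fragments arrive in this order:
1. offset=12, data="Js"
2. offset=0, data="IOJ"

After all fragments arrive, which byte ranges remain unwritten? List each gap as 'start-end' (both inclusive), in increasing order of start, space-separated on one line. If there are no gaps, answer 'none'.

Answer: 3-11

Derivation:
Fragment 1: offset=12 len=2
Fragment 2: offset=0 len=3
Gaps: 3-11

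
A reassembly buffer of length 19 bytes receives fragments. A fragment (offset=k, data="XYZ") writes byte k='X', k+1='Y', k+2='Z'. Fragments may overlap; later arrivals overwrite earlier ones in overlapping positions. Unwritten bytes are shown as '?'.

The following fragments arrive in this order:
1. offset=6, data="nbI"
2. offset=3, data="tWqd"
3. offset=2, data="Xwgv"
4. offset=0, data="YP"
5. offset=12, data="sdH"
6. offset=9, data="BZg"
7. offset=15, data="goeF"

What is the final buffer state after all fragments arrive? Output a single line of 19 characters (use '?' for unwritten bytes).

Fragment 1: offset=6 data="nbI" -> buffer=??????nbI??????????
Fragment 2: offset=3 data="tWqd" -> buffer=???tWqdbI??????????
Fragment 3: offset=2 data="Xwgv" -> buffer=??XwgvdbI??????????
Fragment 4: offset=0 data="YP" -> buffer=YPXwgvdbI??????????
Fragment 5: offset=12 data="sdH" -> buffer=YPXwgvdbI???sdH????
Fragment 6: offset=9 data="BZg" -> buffer=YPXwgvdbIBZgsdH????
Fragment 7: offset=15 data="goeF" -> buffer=YPXwgvdbIBZgsdHgoeF

Answer: YPXwgvdbIBZgsdHgoeF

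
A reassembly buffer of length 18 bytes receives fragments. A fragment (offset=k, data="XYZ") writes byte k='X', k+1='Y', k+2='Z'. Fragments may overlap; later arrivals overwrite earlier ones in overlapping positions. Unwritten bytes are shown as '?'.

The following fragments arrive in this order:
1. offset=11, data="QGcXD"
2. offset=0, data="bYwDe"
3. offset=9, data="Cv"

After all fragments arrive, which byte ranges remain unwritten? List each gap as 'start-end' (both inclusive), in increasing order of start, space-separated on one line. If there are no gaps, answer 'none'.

Fragment 1: offset=11 len=5
Fragment 2: offset=0 len=5
Fragment 3: offset=9 len=2
Gaps: 5-8 16-17

Answer: 5-8 16-17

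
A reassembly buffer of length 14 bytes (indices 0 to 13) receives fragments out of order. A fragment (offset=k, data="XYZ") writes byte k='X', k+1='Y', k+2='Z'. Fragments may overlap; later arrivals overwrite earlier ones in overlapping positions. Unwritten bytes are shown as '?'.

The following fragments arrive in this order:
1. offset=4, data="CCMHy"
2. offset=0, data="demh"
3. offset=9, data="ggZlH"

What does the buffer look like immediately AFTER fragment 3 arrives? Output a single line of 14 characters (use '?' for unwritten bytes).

Answer: demhCCMHyggZlH

Derivation:
Fragment 1: offset=4 data="CCMHy" -> buffer=????CCMHy?????
Fragment 2: offset=0 data="demh" -> buffer=demhCCMHy?????
Fragment 3: offset=9 data="ggZlH" -> buffer=demhCCMHyggZlH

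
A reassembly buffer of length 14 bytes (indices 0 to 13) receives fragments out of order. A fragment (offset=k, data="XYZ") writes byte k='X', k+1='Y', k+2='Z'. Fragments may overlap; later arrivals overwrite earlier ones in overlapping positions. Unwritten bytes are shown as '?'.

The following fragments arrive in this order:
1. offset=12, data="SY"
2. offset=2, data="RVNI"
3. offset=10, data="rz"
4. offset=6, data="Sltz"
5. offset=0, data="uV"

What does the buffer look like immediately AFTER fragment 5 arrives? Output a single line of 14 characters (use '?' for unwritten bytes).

Fragment 1: offset=12 data="SY" -> buffer=????????????SY
Fragment 2: offset=2 data="RVNI" -> buffer=??RVNI??????SY
Fragment 3: offset=10 data="rz" -> buffer=??RVNI????rzSY
Fragment 4: offset=6 data="Sltz" -> buffer=??RVNISltzrzSY
Fragment 5: offset=0 data="uV" -> buffer=uVRVNISltzrzSY

Answer: uVRVNISltzrzSY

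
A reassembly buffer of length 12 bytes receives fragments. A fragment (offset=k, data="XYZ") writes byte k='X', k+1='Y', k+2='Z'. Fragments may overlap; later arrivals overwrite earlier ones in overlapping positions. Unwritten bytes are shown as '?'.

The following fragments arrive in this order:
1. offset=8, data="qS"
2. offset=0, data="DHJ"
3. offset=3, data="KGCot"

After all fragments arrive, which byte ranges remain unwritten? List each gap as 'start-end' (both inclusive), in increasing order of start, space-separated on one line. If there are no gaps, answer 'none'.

Answer: 10-11

Derivation:
Fragment 1: offset=8 len=2
Fragment 2: offset=0 len=3
Fragment 3: offset=3 len=5
Gaps: 10-11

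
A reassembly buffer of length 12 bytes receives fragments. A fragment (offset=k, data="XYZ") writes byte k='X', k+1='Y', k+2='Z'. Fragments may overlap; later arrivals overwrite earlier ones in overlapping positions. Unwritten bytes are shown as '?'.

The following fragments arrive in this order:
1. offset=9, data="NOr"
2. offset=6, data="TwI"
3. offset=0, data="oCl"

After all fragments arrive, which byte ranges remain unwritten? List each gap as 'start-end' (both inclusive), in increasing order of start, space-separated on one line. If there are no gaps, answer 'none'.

Fragment 1: offset=9 len=3
Fragment 2: offset=6 len=3
Fragment 3: offset=0 len=3
Gaps: 3-5

Answer: 3-5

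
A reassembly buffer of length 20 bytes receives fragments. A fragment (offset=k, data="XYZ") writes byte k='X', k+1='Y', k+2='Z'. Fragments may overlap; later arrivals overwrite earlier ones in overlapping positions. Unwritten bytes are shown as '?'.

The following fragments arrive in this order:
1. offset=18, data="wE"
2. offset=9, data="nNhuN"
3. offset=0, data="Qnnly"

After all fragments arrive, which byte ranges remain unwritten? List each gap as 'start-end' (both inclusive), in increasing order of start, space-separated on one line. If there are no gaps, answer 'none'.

Answer: 5-8 14-17

Derivation:
Fragment 1: offset=18 len=2
Fragment 2: offset=9 len=5
Fragment 3: offset=0 len=5
Gaps: 5-8 14-17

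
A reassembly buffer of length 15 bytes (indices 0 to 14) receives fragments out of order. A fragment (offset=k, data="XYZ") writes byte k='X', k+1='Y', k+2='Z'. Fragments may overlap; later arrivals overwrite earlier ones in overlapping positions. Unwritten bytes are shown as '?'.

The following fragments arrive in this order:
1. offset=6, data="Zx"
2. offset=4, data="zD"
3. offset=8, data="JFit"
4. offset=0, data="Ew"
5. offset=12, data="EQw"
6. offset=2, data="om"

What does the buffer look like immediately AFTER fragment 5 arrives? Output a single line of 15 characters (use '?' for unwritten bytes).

Fragment 1: offset=6 data="Zx" -> buffer=??????Zx???????
Fragment 2: offset=4 data="zD" -> buffer=????zDZx???????
Fragment 3: offset=8 data="JFit" -> buffer=????zDZxJFit???
Fragment 4: offset=0 data="Ew" -> buffer=Ew??zDZxJFit???
Fragment 5: offset=12 data="EQw" -> buffer=Ew??zDZxJFitEQw

Answer: Ew??zDZxJFitEQw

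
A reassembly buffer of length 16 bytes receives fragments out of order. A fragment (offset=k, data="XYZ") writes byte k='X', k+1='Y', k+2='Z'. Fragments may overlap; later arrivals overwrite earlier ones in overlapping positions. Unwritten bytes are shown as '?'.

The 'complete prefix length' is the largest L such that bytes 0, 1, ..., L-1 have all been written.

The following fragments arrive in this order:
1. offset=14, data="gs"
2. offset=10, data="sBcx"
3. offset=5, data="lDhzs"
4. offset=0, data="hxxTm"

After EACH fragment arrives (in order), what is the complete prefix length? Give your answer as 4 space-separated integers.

Fragment 1: offset=14 data="gs" -> buffer=??????????????gs -> prefix_len=0
Fragment 2: offset=10 data="sBcx" -> buffer=??????????sBcxgs -> prefix_len=0
Fragment 3: offset=5 data="lDhzs" -> buffer=?????lDhzssBcxgs -> prefix_len=0
Fragment 4: offset=0 data="hxxTm" -> buffer=hxxTmlDhzssBcxgs -> prefix_len=16

Answer: 0 0 0 16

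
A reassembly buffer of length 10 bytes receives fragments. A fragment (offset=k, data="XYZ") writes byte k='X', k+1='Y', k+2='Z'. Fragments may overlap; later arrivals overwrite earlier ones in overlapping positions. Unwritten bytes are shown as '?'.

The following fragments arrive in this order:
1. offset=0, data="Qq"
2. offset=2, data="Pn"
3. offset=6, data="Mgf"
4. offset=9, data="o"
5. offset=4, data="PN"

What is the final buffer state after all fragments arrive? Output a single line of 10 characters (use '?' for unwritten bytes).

Answer: QqPnPNMgfo

Derivation:
Fragment 1: offset=0 data="Qq" -> buffer=Qq????????
Fragment 2: offset=2 data="Pn" -> buffer=QqPn??????
Fragment 3: offset=6 data="Mgf" -> buffer=QqPn??Mgf?
Fragment 4: offset=9 data="o" -> buffer=QqPn??Mgfo
Fragment 5: offset=4 data="PN" -> buffer=QqPnPNMgfo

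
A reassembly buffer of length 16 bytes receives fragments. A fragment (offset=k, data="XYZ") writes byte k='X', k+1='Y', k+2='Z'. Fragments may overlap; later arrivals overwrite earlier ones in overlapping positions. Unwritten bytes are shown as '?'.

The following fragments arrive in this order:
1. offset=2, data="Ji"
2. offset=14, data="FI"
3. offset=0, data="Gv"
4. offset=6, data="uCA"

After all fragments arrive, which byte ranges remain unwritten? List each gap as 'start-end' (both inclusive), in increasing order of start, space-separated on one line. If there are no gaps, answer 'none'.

Answer: 4-5 9-13

Derivation:
Fragment 1: offset=2 len=2
Fragment 2: offset=14 len=2
Fragment 3: offset=0 len=2
Fragment 4: offset=6 len=3
Gaps: 4-5 9-13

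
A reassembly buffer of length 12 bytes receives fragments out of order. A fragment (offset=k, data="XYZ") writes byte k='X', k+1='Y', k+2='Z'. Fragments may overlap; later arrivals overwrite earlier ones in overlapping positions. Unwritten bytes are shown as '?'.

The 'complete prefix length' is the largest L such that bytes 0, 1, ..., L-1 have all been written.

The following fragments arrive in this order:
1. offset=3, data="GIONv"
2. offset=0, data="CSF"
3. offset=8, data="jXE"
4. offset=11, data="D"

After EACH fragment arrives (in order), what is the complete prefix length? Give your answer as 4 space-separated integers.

Answer: 0 8 11 12

Derivation:
Fragment 1: offset=3 data="GIONv" -> buffer=???GIONv???? -> prefix_len=0
Fragment 2: offset=0 data="CSF" -> buffer=CSFGIONv???? -> prefix_len=8
Fragment 3: offset=8 data="jXE" -> buffer=CSFGIONvjXE? -> prefix_len=11
Fragment 4: offset=11 data="D" -> buffer=CSFGIONvjXED -> prefix_len=12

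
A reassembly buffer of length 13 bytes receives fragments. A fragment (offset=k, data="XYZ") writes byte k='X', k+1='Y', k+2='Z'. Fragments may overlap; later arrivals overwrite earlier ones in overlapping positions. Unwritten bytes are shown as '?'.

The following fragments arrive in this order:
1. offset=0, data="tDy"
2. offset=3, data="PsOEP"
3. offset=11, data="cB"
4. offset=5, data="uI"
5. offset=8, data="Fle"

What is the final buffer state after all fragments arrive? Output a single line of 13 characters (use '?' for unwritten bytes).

Fragment 1: offset=0 data="tDy" -> buffer=tDy??????????
Fragment 2: offset=3 data="PsOEP" -> buffer=tDyPsOEP?????
Fragment 3: offset=11 data="cB" -> buffer=tDyPsOEP???cB
Fragment 4: offset=5 data="uI" -> buffer=tDyPsuIP???cB
Fragment 5: offset=8 data="Fle" -> buffer=tDyPsuIPFlecB

Answer: tDyPsuIPFlecB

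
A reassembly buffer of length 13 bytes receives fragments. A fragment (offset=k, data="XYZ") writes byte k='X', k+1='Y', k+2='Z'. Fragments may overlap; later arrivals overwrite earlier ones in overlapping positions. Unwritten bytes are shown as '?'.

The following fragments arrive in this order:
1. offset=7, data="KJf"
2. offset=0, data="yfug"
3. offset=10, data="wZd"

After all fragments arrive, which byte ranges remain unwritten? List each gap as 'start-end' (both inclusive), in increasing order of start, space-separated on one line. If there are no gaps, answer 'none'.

Answer: 4-6

Derivation:
Fragment 1: offset=7 len=3
Fragment 2: offset=0 len=4
Fragment 3: offset=10 len=3
Gaps: 4-6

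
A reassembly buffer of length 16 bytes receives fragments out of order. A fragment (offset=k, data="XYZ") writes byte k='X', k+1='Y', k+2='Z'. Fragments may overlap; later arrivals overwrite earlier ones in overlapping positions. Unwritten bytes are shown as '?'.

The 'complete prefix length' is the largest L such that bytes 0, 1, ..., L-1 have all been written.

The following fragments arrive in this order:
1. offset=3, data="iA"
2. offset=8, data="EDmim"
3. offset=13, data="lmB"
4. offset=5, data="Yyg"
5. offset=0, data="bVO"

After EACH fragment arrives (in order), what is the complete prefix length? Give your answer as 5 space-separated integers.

Fragment 1: offset=3 data="iA" -> buffer=???iA??????????? -> prefix_len=0
Fragment 2: offset=8 data="EDmim" -> buffer=???iA???EDmim??? -> prefix_len=0
Fragment 3: offset=13 data="lmB" -> buffer=???iA???EDmimlmB -> prefix_len=0
Fragment 4: offset=5 data="Yyg" -> buffer=???iAYygEDmimlmB -> prefix_len=0
Fragment 5: offset=0 data="bVO" -> buffer=bVOiAYygEDmimlmB -> prefix_len=16

Answer: 0 0 0 0 16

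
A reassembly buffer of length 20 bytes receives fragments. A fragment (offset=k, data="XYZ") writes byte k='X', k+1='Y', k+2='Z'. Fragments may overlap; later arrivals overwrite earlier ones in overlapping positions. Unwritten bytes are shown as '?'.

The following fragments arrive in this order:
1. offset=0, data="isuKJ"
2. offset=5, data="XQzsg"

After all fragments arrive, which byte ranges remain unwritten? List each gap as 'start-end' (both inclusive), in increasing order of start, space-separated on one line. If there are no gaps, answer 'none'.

Answer: 10-19

Derivation:
Fragment 1: offset=0 len=5
Fragment 2: offset=5 len=5
Gaps: 10-19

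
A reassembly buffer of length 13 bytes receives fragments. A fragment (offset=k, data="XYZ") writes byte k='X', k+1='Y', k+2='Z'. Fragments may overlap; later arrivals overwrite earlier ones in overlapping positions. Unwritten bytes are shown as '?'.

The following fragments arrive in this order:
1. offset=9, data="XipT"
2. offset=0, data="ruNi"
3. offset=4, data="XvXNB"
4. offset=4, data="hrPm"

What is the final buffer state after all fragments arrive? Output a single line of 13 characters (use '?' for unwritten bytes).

Answer: ruNihrPmBXipT

Derivation:
Fragment 1: offset=9 data="XipT" -> buffer=?????????XipT
Fragment 2: offset=0 data="ruNi" -> buffer=ruNi?????XipT
Fragment 3: offset=4 data="XvXNB" -> buffer=ruNiXvXNBXipT
Fragment 4: offset=4 data="hrPm" -> buffer=ruNihrPmBXipT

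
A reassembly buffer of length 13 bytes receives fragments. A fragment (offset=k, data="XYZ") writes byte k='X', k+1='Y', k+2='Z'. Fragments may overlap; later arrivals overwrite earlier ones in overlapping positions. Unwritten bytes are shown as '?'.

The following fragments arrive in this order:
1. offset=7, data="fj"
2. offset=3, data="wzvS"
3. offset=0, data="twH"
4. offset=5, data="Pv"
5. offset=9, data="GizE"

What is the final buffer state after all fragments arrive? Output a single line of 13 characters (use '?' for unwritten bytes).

Fragment 1: offset=7 data="fj" -> buffer=???????fj????
Fragment 2: offset=3 data="wzvS" -> buffer=???wzvSfj????
Fragment 3: offset=0 data="twH" -> buffer=twHwzvSfj????
Fragment 4: offset=5 data="Pv" -> buffer=twHwzPvfj????
Fragment 5: offset=9 data="GizE" -> buffer=twHwzPvfjGizE

Answer: twHwzPvfjGizE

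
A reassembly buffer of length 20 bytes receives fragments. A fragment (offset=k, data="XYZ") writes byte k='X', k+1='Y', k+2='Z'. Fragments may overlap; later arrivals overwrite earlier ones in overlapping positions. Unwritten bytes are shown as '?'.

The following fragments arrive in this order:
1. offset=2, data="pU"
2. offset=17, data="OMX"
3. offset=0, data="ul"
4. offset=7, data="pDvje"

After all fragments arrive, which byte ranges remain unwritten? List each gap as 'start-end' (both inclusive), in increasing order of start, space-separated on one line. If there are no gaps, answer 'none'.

Fragment 1: offset=2 len=2
Fragment 2: offset=17 len=3
Fragment 3: offset=0 len=2
Fragment 4: offset=7 len=5
Gaps: 4-6 12-16

Answer: 4-6 12-16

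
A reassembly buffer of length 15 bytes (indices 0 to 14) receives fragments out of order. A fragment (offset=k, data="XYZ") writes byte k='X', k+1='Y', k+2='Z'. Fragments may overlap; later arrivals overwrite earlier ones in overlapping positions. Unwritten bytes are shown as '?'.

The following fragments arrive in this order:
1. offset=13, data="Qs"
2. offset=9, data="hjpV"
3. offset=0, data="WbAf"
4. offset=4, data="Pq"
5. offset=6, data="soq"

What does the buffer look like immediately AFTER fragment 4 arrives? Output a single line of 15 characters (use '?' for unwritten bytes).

Fragment 1: offset=13 data="Qs" -> buffer=?????????????Qs
Fragment 2: offset=9 data="hjpV" -> buffer=?????????hjpVQs
Fragment 3: offset=0 data="WbAf" -> buffer=WbAf?????hjpVQs
Fragment 4: offset=4 data="Pq" -> buffer=WbAfPq???hjpVQs

Answer: WbAfPq???hjpVQs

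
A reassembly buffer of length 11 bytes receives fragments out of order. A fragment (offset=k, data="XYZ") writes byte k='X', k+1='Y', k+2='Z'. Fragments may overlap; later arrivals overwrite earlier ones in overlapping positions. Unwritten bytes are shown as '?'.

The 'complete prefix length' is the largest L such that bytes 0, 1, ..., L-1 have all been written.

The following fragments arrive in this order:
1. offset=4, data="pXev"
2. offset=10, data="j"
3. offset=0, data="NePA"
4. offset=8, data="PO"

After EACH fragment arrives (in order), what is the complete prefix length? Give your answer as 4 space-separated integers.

Fragment 1: offset=4 data="pXev" -> buffer=????pXev??? -> prefix_len=0
Fragment 2: offset=10 data="j" -> buffer=????pXev??j -> prefix_len=0
Fragment 3: offset=0 data="NePA" -> buffer=NePApXev??j -> prefix_len=8
Fragment 4: offset=8 data="PO" -> buffer=NePApXevPOj -> prefix_len=11

Answer: 0 0 8 11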